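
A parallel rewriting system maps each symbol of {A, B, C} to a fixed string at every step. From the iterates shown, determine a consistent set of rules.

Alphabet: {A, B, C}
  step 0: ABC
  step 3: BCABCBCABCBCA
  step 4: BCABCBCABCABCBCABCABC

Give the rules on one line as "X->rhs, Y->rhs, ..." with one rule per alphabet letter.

A->BC, B->BC, C->A

  step 3 ⇒ step 4: BCABCBCABCBCA ⇒ BC·A·BC·BC·A·BC·A·BC·BC·A·BC·A·BC
    A ↦ BC
    B ↦ BC
    C ↦ A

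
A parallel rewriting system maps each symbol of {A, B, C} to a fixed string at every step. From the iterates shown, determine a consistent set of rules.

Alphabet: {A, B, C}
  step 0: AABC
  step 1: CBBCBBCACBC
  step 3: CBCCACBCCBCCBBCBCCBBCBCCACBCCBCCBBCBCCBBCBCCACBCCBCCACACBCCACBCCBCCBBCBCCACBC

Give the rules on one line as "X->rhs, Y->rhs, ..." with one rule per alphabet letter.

A->CBB, B->CA, C->CBC

  step 0 ⇒ step 1: AABC ⇒ CBB·CBB·CA·CBC
    A ↦ CBB
    B ↦ CA
    C ↦ CBC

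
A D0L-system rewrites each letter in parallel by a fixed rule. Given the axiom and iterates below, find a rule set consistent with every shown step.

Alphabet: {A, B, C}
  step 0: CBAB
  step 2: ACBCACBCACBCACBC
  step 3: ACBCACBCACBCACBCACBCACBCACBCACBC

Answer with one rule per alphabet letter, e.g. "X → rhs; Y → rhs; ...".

  step 2 ⇒ step 3: ACBCACBCACBCACBC ⇒ AC·BC·AC·BC·AC·BC·AC·BC·AC·BC·AC·BC·AC·BC·AC·BC
    A ↦ AC
    B ↦ AC
    C ↦ BC

A->AC, B->AC, C->BC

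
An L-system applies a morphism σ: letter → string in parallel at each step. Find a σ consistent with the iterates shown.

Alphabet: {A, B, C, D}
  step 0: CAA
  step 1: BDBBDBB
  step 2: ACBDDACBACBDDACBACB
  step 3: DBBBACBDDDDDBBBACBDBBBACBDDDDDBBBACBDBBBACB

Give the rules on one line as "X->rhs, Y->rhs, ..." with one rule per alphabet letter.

  step 2 ⇒ step 3: ACBDDACBACBDDACBACB ⇒ DBB·B·ACB·DD·DD·DBB·B·ACB·DBB·B·ACB·DD·DD·DBB·B·ACB·DBB·B·ACB
    A ↦ DBB
    B ↦ ACB
    C ↦ B
    D ↦ DD

A->DBB, B->ACB, C->B, D->DD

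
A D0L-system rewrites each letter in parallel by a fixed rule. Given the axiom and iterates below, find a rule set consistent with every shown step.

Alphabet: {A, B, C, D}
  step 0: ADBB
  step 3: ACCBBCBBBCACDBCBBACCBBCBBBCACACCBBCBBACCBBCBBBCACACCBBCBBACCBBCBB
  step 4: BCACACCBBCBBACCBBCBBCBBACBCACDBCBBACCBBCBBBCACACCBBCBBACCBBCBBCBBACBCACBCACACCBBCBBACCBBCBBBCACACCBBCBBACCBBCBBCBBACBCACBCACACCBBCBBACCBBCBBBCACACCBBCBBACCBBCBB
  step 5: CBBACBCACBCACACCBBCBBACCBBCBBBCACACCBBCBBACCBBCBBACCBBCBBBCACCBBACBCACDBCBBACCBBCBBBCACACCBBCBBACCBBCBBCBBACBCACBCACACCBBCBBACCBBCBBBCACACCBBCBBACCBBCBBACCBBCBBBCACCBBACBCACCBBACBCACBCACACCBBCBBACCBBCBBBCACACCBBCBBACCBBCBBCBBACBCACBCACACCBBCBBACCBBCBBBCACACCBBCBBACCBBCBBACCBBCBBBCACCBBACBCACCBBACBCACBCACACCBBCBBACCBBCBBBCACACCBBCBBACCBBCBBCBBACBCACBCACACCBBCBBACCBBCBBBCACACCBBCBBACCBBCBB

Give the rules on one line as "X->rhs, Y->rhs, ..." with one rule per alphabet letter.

A->BC, B->CBB, C->AC, D->DB

  step 4 ⇒ step 5: BCACACCBBCBBACCBBCBBCBBACBCACDBCBBACCBBCBBBCACACCBBCBBACCBBCBBCBBACBCACBCACACCBBCBBACCBBCBBBCACACCBBCBBACCBBCBBCBBACBCACBCACACCBBCBBACCBBCBBBCACACCBBCBBACCBBCBB ⇒ CBB·AC·BC·AC·BC·AC·AC·CBB·CBB·AC·CBB·CBB·BC·AC·AC·CBB·CBB·AC·CBB·CBB·AC·CBB·CBB·BC·AC·CBB·AC·BC·AC·DB·CBB·AC·CBB·CBB·BC·AC·AC·CBB·CBB·AC·CBB·CBB·CBB·AC·BC·AC·BC·AC·AC·CBB·CBB·AC·CBB·CBB·BC·AC·AC·CBB·CBB·AC·CBB·CBB·AC·CBB·CBB·BC·AC·CBB·AC·BC·AC·CBB·AC·BC·AC·BC·AC·AC·CBB·CBB·AC·CBB·CBB·BC·AC·AC·CBB·CBB·AC·CBB·CBB·CBB·AC·BC·AC·BC·AC·AC·CBB·CBB·AC·CBB·CBB·BC·AC·AC·CBB·CBB·AC·CBB·CBB·AC·CBB·CBB·BC·AC·CBB·AC·BC·AC·CBB·AC·BC·AC·BC·AC·AC·CBB·CBB·AC·CBB·CBB·BC·AC·AC·CBB·CBB·AC·CBB·CBB·CBB·AC·BC·AC·BC·AC·AC·CBB·CBB·AC·CBB·CBB·BC·AC·AC·CBB·CBB·AC·CBB·CBB
    A ↦ BC
    B ↦ CBB
    C ↦ AC
    D ↦ DB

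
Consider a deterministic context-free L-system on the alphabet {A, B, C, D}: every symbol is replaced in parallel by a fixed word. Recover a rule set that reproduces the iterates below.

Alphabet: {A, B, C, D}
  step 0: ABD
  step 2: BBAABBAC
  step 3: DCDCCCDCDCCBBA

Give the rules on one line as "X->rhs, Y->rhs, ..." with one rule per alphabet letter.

  step 2 ⇒ step 3: BBAABBAC ⇒ DC·DC·C·C·DC·DC·C·BBA
    A ↦ C
    B ↦ DC
    C ↦ BBA
    D ↦ A  (constrained at step 0)

A->C, B->DC, C->BBA, D->A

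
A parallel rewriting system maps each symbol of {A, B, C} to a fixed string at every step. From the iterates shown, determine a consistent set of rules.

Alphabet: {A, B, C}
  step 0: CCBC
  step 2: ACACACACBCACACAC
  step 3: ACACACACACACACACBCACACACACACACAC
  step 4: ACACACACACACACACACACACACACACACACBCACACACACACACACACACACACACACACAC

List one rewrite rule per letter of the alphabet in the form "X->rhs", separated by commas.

A->AC, B->BC, C->AC

  step 3 ⇒ step 4: ACACACACACACACACBCACACACACACACAC ⇒ AC·AC·AC·AC·AC·AC·AC·AC·AC·AC·AC·AC·AC·AC·AC·AC·BC·AC·AC·AC·AC·AC·AC·AC·AC·AC·AC·AC·AC·AC·AC·AC
    A ↦ AC
    B ↦ BC
    C ↦ AC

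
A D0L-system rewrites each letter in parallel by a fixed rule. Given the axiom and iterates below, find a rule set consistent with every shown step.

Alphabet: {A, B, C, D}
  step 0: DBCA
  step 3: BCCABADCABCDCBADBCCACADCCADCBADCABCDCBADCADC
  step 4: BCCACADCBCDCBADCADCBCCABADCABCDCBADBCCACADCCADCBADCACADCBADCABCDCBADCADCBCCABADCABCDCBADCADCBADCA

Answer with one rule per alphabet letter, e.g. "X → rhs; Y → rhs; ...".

  step 3 ⇒ step 4: BCCABADCABCDCBADBCCACADCCADCBADCABCDCBADCADC ⇒ BC·CA·CA·DC·BC·DC·BAD·CA·DC·BC·CA·BAD·CA·BC·DC·BAD·BC·CA·CA·DC·CA·DC·BAD·CA·CA·DC·BAD·CA·BC·DC·BAD·CA·DC·BC·CA·BAD·CA·BC·DC·BAD·CA·DC·BAD·CA
    A ↦ DC
    B ↦ BC
    C ↦ CA
    D ↦ BAD

A->DC, B->BC, C->CA, D->BAD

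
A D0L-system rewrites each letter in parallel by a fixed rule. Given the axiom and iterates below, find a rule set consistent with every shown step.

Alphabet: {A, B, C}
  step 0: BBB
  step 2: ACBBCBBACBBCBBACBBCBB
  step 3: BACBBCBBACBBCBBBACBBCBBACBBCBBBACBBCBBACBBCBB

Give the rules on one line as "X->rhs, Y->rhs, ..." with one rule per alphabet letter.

  step 2 ⇒ step 3: ACBBCBBACBBCBBACBBCBB ⇒ B·A·CBB·CBB·A·CBB·CBB·B·A·CBB·CBB·A·CBB·CBB·B·A·CBB·CBB·A·CBB·CBB
    A ↦ B
    B ↦ CBB
    C ↦ A

A->B, B->CBB, C->A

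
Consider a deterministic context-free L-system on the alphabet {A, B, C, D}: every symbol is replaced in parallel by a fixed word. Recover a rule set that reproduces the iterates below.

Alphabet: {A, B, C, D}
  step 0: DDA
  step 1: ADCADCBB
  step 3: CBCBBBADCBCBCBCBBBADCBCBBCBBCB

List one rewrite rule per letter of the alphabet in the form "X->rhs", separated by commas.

A->BB, B->CB, C->B, D->ADC

  step 0 ⇒ step 1: DDA ⇒ ADC·ADC·BB
    A ↦ BB
    D ↦ ADC
    B ↦ CB  (constrained at step 1)
    C ↦ B  (constrained at step 1)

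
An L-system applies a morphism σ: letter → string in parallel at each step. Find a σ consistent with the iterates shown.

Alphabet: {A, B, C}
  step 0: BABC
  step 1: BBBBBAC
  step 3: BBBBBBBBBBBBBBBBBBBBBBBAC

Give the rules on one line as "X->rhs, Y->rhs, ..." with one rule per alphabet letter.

  step 0 ⇒ step 1: BABC ⇒ BB·B·BB·AC
    A ↦ B
    B ↦ BB
    C ↦ AC

A->B, B->BB, C->AC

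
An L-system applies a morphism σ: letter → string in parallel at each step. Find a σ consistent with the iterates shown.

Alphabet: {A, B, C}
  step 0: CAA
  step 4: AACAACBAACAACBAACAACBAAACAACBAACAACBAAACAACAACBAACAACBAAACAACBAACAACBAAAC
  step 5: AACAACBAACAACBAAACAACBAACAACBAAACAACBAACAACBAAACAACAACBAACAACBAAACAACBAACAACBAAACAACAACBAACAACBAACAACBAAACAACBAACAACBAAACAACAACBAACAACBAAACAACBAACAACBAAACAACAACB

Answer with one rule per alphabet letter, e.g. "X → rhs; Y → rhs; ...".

A->AAC, B->A, C->B

  step 4 ⇒ step 5: AACAACBAACAACBAACAACBAAACAACBAACAACBAAACAACAACBAACAACBAAACAACBAACAACBAAAC ⇒ AAC·AAC·B·AAC·AAC·B·A·AAC·AAC·B·AAC·AAC·B·A·AAC·AAC·B·AAC·AAC·B·A·AAC·AAC·AAC·B·AAC·AAC·B·A·AAC·AAC·B·AAC·AAC·B·A·AAC·AAC·AAC·B·AAC·AAC·B·AAC·AAC·B·A·AAC·AAC·B·AAC·AAC·B·A·AAC·AAC·AAC·B·AAC·AAC·B·A·AAC·AAC·B·AAC·AAC·B·A·AAC·AAC·AAC·B
    A ↦ AAC
    B ↦ A
    C ↦ B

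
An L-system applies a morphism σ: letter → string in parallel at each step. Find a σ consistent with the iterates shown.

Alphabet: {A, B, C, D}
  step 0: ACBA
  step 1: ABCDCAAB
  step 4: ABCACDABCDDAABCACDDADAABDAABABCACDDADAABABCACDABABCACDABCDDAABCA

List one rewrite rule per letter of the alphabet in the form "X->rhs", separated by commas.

A->AB, B->CA, C->CD, D->DA

  step 0 ⇒ step 1: ACBA ⇒ AB·CD·CA·AB
    A ↦ AB
    B ↦ CA
    C ↦ CD
    D ↦ DA  (constrained at step 1)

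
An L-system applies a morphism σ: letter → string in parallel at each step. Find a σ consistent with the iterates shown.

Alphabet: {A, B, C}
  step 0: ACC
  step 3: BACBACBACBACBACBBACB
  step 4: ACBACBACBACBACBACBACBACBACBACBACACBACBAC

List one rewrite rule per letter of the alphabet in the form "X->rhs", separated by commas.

A->BAC, B->AC, C->B

  step 3 ⇒ step 4: BACBACBACBACBACBBACB ⇒ AC·BAC·B·AC·BAC·B·AC·BAC·B·AC·BAC·B·AC·BAC·B·AC·AC·BAC·B·AC
    A ↦ BAC
    B ↦ AC
    C ↦ B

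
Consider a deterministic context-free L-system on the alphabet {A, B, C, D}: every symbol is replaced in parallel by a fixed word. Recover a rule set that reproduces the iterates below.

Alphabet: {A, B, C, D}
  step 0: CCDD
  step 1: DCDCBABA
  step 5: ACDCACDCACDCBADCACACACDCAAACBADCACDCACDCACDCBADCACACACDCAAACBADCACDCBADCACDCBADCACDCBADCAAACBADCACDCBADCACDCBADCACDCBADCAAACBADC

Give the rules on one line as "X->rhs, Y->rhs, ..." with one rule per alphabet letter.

  step 0 ⇒ step 1: CCDD ⇒ DC·DC·BA·BA
    C ↦ DC
    D ↦ BA
    A ↦ AC  (constrained at step 1)
    B ↦ AA  (constrained at step 1)

A->AC, B->AA, C->DC, D->BA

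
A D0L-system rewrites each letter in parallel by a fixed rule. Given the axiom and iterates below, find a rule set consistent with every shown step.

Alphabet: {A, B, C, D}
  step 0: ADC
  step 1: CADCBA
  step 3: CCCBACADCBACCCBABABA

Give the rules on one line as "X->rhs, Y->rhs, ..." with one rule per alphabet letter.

  step 0 ⇒ step 1: ADC ⇒ C·ADC·BA
    A ↦ C
    C ↦ BA
    D ↦ ADC
    B ↦ CC  (constrained at step 1)

A->C, B->CC, C->BA, D->ADC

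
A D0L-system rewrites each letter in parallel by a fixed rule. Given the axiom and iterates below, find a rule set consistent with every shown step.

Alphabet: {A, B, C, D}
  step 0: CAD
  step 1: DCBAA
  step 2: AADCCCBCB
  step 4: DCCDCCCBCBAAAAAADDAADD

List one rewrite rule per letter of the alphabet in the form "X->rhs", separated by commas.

A->CB, B->CC, C->D, D->AA

  step 1 ⇒ step 2: DCBAA ⇒ AA·D·CC·CB·CB
    A ↦ CB
    B ↦ CC
    C ↦ D
    D ↦ AA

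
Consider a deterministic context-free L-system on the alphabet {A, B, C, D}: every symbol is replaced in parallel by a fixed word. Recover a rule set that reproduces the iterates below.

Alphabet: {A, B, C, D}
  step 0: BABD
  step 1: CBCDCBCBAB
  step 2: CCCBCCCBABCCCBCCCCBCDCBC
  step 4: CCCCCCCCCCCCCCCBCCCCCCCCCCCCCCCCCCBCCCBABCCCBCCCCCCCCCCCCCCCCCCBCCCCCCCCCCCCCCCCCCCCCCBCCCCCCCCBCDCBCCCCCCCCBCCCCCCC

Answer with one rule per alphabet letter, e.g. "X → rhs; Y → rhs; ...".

A->D, B->CBC, C->CC, D->BAB

  step 1 ⇒ step 2: CBCDCBCBAB ⇒ CC·CBC·CC·BAB·CC·CBC·CC·CBC·D·CBC
    A ↦ D
    B ↦ CBC
    C ↦ CC
    D ↦ BAB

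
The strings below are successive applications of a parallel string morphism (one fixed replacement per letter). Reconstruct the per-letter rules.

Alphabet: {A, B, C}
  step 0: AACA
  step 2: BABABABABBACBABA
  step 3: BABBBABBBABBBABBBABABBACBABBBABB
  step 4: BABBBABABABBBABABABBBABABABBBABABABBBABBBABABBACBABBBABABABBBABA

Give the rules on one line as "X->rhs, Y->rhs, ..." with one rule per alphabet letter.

  step 3 ⇒ step 4: BABBBABBBABBBABBBABABBACBABBBABB ⇒ BA·BB·BA·BA·BA·BB·BA·BA·BA·BB·BA·BA·BA·BB·BA·BA·BA·BB·BA·BB·BA·BA·BB·AC·BA·BB·BA·BA·BA·BB·BA·BA
    A ↦ BB
    B ↦ BA
    C ↦ AC

A->BB, B->BA, C->AC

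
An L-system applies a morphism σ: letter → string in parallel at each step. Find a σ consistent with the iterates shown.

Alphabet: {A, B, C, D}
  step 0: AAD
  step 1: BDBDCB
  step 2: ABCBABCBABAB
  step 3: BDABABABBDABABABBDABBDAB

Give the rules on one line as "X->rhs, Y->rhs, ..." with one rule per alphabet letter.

  step 2 ⇒ step 3: ABCBABCBABAB ⇒ BD·AB·AB·AB·BD·AB·AB·AB·BD·AB·BD·AB
    A ↦ BD
    B ↦ AB
    C ↦ AB
  step 0 ⇒ step 1: AAD ⇒ BD·BD·CB
    D ↦ CB

A->BD, B->AB, C->AB, D->CB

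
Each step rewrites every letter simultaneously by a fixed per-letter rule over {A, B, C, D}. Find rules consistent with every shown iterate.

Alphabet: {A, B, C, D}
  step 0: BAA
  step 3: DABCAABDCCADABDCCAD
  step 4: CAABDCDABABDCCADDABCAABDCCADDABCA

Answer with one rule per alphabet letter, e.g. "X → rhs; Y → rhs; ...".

A->AB, B->DC, C->D, D->CA

  step 3 ⇒ step 4: DABCAABDCCADABDCCAD ⇒ CA·AB·DC·D·AB·AB·DC·CA·D·D·AB·CA·AB·DC·CA·D·D·AB·CA
    A ↦ AB
    B ↦ DC
    C ↦ D
    D ↦ CA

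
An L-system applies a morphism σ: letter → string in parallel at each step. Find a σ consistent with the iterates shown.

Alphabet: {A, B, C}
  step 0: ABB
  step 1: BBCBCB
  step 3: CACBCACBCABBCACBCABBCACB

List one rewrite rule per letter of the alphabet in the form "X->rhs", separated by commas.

A->BB, B->CB, C->CA

  step 0 ⇒ step 1: ABB ⇒ BB·CB·CB
    A ↦ BB
    B ↦ CB
    C ↦ CA  (constrained at step 1)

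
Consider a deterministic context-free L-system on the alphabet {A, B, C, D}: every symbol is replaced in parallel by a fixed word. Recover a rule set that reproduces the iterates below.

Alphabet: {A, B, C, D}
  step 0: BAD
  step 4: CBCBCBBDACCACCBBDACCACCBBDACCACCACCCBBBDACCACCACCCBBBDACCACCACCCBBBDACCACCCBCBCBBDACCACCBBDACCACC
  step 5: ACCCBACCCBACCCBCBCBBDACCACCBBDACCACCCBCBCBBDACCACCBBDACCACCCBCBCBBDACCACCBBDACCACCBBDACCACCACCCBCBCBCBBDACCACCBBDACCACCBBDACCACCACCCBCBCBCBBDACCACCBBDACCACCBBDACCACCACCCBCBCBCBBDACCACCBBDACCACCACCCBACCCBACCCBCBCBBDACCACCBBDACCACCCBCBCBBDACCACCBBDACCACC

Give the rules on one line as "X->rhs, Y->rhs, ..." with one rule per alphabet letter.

A->BBD, B->CB, C->ACC, D->C

  step 4 ⇒ step 5: CBCBCBBDACCACCBBDACCACCBBDACCACCACCCBBBDACCACCACCCBBBDACCACCACCCBBBDACCACCCBCBCBBDACCACCBBDACCACC ⇒ ACC·CB·ACC·CB·ACC·CB·CB·C·BBD·ACC·ACC·BBD·ACC·ACC·CB·CB·C·BBD·ACC·ACC·BBD·ACC·ACC·CB·CB·C·BBD·ACC·ACC·BBD·ACC·ACC·BBD·ACC·ACC·ACC·CB·CB·CB·C·BBD·ACC·ACC·BBD·ACC·ACC·BBD·ACC·ACC·ACC·CB·CB·CB·C·BBD·ACC·ACC·BBD·ACC·ACC·BBD·ACC·ACC·ACC·CB·CB·CB·C·BBD·ACC·ACC·BBD·ACC·ACC·ACC·CB·ACC·CB·ACC·CB·CB·C·BBD·ACC·ACC·BBD·ACC·ACC·CB·CB·C·BBD·ACC·ACC·BBD·ACC·ACC
    A ↦ BBD
    B ↦ CB
    C ↦ ACC
    D ↦ C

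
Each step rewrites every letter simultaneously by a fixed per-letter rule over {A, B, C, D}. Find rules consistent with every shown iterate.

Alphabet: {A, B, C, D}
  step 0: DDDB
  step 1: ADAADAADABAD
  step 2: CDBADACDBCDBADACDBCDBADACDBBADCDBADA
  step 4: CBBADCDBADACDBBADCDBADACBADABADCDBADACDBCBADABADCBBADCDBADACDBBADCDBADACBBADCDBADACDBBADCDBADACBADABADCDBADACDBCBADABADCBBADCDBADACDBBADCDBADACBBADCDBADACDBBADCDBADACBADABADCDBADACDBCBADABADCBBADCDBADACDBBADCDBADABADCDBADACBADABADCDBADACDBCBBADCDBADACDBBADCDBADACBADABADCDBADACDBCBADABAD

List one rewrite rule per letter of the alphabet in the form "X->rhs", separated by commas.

A->CDB, B->BAD, C->CB, D->ADA

  step 1 ⇒ step 2: ADAADAADABAD ⇒ CDB·ADA·CDB·CDB·ADA·CDB·CDB·ADA·CDB·BAD·CDB·ADA
    A ↦ CDB
    B ↦ BAD
    D ↦ ADA
    C ↦ CB  (constrained at step 2)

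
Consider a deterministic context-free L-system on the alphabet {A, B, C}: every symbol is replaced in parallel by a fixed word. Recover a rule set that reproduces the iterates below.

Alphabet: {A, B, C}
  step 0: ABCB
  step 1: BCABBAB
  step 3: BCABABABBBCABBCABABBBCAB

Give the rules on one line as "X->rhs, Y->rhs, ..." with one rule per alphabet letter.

A->BC, B->AB, C->B

  step 0 ⇒ step 1: ABCB ⇒ BC·AB·B·AB
    A ↦ BC
    B ↦ AB
    C ↦ B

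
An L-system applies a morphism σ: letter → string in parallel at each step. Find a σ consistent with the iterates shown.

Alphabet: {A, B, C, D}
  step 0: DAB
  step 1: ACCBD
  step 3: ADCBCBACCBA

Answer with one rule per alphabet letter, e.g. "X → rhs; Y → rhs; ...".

A->CB, B->D, C->A, D->AC

  step 0 ⇒ step 1: DAB ⇒ AC·CB·D
    A ↦ CB
    B ↦ D
    D ↦ AC
    C ↦ A  (constrained at step 1)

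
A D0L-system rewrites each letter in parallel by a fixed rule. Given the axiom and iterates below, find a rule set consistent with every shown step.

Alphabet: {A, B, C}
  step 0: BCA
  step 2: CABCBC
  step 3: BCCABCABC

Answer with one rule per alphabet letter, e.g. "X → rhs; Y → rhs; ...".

  step 2 ⇒ step 3: CABCBC ⇒ BC·C·A·BC·A·BC
    A ↦ C
    B ↦ A
    C ↦ BC

A->C, B->A, C->BC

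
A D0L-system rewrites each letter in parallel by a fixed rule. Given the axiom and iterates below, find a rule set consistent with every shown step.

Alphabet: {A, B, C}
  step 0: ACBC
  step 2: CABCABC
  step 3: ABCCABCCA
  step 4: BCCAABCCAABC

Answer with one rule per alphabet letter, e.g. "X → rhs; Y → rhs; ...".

A->BC, B->C, C->A

  step 3 ⇒ step 4: ABCCABCCA ⇒ BC·C·A·A·BC·C·A·A·BC
    A ↦ BC
    B ↦ C
    C ↦ A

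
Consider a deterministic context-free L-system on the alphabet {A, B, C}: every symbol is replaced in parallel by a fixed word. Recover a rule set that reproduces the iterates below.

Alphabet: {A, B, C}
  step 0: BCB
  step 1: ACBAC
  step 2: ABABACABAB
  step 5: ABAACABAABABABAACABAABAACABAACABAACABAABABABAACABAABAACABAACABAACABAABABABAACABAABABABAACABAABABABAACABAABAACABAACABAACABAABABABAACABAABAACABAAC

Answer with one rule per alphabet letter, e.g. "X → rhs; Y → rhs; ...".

A->ABA, B->AC, C->B

  step 1 ⇒ step 2: ACBAC ⇒ ABA·B·AC·ABA·B
    A ↦ ABA
    B ↦ AC
    C ↦ B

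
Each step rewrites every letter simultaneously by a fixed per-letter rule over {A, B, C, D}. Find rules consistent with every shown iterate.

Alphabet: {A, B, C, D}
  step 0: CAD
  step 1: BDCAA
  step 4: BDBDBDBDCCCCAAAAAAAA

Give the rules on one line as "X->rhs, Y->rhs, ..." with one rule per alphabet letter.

  step 0 ⇒ step 1: CAD ⇒ BD·C·AA
    A ↦ C
    C ↦ BD
    D ↦ AA
    B ↦ AA  (constrained at step 1)

A->C, B->AA, C->BD, D->AA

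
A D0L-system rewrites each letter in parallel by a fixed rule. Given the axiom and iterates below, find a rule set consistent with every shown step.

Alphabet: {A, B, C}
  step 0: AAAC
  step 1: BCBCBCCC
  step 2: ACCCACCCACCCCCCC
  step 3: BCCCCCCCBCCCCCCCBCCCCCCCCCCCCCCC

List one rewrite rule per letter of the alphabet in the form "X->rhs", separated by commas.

  step 2 ⇒ step 3: ACCCACCCACCCCCCC ⇒ BC·CC·CC·CC·BC·CC·CC·CC·BC·CC·CC·CC·CC·CC·CC·CC
    A ↦ BC
    C ↦ CC
  step 1 ⇒ step 2: BCBCBCCC ⇒ AC·CC·AC·CC·AC·CC·CC·CC
    B ↦ AC

A->BC, B->AC, C->CC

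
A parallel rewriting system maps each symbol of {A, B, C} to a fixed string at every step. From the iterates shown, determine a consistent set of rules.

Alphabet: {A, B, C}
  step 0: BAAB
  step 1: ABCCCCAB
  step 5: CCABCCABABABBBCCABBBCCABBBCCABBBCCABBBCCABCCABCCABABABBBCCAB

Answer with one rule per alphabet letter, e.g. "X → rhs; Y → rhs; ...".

  step 0 ⇒ step 1: BAAB ⇒ AB·CC·CC·AB
    A ↦ CC
    B ↦ AB
    C ↦ B  (constrained at step 1)

A->CC, B->AB, C->B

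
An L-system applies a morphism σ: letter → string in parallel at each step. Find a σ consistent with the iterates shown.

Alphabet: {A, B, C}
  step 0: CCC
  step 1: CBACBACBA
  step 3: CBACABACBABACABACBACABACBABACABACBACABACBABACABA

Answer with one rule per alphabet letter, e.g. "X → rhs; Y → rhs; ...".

  step 0 ⇒ step 1: CCC ⇒ CBA·CBA·CBA
    C ↦ CBA
    A ↦ BA  (constrained at step 1)
    B ↦ CA  (constrained at step 1)

A->BA, B->CA, C->CBA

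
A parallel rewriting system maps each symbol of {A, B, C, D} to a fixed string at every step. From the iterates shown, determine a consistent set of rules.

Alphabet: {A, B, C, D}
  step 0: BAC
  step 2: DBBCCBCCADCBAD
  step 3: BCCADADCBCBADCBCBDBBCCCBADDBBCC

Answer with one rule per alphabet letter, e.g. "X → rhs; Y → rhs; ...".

A->DB, B->AD, C->CB, D->BCC

  step 2 ⇒ step 3: DBBCCBCCADCBAD ⇒ BCC·AD·AD·CB·CB·AD·CB·CB·DB·BCC·CB·AD·DB·BCC
    A ↦ DB
    B ↦ AD
    C ↦ CB
    D ↦ BCC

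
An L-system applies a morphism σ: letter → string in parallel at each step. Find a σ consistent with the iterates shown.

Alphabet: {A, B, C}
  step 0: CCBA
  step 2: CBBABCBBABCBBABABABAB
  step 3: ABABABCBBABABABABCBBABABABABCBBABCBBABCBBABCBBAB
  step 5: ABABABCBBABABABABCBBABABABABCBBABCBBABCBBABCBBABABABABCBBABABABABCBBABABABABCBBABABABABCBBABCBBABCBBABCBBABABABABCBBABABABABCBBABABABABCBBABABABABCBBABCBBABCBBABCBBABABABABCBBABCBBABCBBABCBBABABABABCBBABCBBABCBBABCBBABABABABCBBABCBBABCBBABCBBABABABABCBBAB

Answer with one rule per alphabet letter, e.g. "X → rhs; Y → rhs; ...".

A->CBB, B->AB, C->AB

  step 2 ⇒ step 3: CBBABCBBABCBBABABABAB ⇒ AB·AB·AB·CBB·AB·AB·AB·AB·CBB·AB·AB·AB·AB·CBB·AB·CBB·AB·CBB·AB·CBB·AB
    A ↦ CBB
    B ↦ AB
    C ↦ AB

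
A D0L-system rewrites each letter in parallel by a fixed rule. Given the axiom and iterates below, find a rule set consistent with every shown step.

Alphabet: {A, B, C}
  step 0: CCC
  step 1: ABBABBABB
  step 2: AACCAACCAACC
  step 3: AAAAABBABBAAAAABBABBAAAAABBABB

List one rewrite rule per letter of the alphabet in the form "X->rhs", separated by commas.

A->AA, B->C, C->ABB

  step 2 ⇒ step 3: AACCAACCAACC ⇒ AA·AA·ABB·ABB·AA·AA·ABB·ABB·AA·AA·ABB·ABB
    A ↦ AA
    C ↦ ABB
  step 1 ⇒ step 2: ABBABBABB ⇒ AA·C·C·AA·C·C·AA·C·C
    B ↦ C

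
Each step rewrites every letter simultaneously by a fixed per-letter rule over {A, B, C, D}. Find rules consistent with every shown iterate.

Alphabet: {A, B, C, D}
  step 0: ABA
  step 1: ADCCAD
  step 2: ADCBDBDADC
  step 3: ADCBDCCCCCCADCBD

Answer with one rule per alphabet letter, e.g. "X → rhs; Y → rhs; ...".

  step 2 ⇒ step 3: ADCBDBDADC ⇒ AD·C·BD·CC·C·CC·C·AD·C·BD
    A ↦ AD
    B ↦ CC
    C ↦ BD
    D ↦ C

A->AD, B->CC, C->BD, D->C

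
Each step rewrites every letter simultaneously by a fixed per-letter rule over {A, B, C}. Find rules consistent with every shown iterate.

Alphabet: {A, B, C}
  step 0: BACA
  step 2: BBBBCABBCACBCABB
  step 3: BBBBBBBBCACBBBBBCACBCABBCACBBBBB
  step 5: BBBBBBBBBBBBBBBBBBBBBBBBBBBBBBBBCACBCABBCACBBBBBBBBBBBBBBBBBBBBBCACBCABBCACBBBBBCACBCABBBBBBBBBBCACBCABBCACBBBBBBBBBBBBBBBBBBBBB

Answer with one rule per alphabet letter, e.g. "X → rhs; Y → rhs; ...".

A->CB, B->BB, C->CA

  step 2 ⇒ step 3: BBBBCABBCACBCABB ⇒ BB·BB·BB·BB·CA·CB·BB·BB·CA·CB·CA·BB·CA·CB·BB·BB
    A ↦ CB
    B ↦ BB
    C ↦ CA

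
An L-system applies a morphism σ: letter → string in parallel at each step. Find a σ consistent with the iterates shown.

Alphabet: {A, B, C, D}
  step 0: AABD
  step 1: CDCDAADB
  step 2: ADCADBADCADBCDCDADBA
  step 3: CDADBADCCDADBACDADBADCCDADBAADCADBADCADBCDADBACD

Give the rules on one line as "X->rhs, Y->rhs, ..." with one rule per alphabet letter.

  step 2 ⇒ step 3: ADCADBADCADBCDCDADBA ⇒ CD·ADB·ADC·CD·ADB·A·CD·ADB·ADC·CD·ADB·A·ADC·ADB·ADC·ADB·CD·ADB·A·CD
    A ↦ CD
    B ↦ A
    C ↦ ADC
    D ↦ ADB

A->CD, B->A, C->ADC, D->ADB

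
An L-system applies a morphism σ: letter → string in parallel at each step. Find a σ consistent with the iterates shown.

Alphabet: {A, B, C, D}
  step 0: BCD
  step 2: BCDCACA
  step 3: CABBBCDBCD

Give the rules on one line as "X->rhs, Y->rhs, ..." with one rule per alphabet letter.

  step 2 ⇒ step 3: BCDCACA ⇒ CA·B·B·B·CD·B·CD
    A ↦ CD
    B ↦ CA
    C ↦ B
    D ↦ B

A->CD, B->CA, C->B, D->B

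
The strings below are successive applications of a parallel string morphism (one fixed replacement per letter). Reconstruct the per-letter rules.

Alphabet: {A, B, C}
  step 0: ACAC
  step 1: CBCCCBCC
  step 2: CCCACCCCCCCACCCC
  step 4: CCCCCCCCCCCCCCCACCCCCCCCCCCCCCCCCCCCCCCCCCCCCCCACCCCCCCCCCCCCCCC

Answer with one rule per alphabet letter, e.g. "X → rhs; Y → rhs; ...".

A->CB, B->CA, C->CC

  step 1 ⇒ step 2: CBCCCBCC ⇒ CC·CA·CC·CC·CC·CA·CC·CC
    B ↦ CA
    C ↦ CC
  step 0 ⇒ step 1: ACAC ⇒ CB·CC·CB·CC
    A ↦ CB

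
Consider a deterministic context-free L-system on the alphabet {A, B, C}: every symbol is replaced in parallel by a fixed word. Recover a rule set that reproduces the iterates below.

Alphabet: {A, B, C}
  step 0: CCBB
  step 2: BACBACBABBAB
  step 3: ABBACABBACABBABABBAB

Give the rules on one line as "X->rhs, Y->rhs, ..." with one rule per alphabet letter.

  step 2 ⇒ step 3: BACBACBABBAB ⇒ AB·B·AC·AB·B·AC·AB·B·AB·AB·B·AB
    A ↦ B
    B ↦ AB
    C ↦ AC

A->B, B->AB, C->AC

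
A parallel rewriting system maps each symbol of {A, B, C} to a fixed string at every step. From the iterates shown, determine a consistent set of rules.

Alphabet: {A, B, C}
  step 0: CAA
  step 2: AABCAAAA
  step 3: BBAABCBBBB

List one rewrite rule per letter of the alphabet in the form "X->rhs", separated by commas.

A->B, B->AA, C->BC

  step 2 ⇒ step 3: AABCAAAA ⇒ B·B·AA·BC·B·B·B·B
    A ↦ B
    B ↦ AA
    C ↦ BC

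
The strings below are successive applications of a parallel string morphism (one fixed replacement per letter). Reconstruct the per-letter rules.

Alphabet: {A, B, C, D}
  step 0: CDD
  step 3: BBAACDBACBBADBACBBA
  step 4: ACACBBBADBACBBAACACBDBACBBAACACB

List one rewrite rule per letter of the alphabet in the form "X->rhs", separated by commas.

  step 3 ⇒ step 4: BBAACDBACBBADBACBBA ⇒ AC·AC·B·B·BA·DB·AC·B·BA·AC·AC·B·DB·AC·B·BA·AC·AC·B
    A ↦ B
    B ↦ AC
    C ↦ BA
    D ↦ DB

A->B, B->AC, C->BA, D->DB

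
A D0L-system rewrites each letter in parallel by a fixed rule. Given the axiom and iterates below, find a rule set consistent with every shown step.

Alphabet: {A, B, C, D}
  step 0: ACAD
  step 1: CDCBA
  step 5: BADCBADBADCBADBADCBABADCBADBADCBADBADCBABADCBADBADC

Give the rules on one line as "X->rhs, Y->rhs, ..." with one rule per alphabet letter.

  step 0 ⇒ step 1: ACAD ⇒ C·D·C·BA
    A ↦ C
    C ↦ D
    D ↦ BA
    B ↦ BAD  (constrained at step 1)

A->C, B->BAD, C->D, D->BA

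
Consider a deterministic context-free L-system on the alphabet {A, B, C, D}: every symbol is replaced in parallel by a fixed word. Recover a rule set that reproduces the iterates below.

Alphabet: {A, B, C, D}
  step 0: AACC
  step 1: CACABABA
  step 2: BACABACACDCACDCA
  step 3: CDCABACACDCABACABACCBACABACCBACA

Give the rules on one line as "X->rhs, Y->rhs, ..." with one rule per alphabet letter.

  step 2 ⇒ step 3: BACABACACDCACDCA ⇒ CD·CA·BA·CA·CD·CA·BA·CA·BA·CC·BA·CA·BA·CC·BA·CA
    A ↦ CA
    B ↦ CD
    C ↦ BA
    D ↦ CC

A->CA, B->CD, C->BA, D->CC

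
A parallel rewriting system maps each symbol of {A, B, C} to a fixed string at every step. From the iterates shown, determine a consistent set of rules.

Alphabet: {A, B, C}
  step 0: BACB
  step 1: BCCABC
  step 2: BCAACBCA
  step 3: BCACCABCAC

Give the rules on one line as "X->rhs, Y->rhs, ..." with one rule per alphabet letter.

  step 2 ⇒ step 3: BCAACBCA ⇒ BC·A·C·C·A·BC·A·C
    A ↦ C
    B ↦ BC
    C ↦ A

A->C, B->BC, C->A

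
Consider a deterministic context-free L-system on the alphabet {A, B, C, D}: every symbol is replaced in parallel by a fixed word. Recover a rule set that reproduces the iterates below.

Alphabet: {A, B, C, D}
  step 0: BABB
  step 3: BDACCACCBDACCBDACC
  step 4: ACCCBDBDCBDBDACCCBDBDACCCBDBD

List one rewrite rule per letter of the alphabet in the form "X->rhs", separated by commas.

  step 3 ⇒ step 4: BDACCACCBDACCBDACC ⇒ AC·C·C·BD·BD·C·BD·BD·AC·C·C·BD·BD·AC·C·C·BD·BD
    A ↦ C
    B ↦ AC
    C ↦ BD
    D ↦ C

A->C, B->AC, C->BD, D->C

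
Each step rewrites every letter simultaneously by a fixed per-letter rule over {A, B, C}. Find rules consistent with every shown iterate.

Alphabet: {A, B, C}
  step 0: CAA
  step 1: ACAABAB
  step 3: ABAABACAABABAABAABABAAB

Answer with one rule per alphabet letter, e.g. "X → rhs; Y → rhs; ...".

A->AB, B->A, C->ACA

  step 0 ⇒ step 1: CAA ⇒ ACA·AB·AB
    A ↦ AB
    C ↦ ACA
    B ↦ A  (constrained at step 1)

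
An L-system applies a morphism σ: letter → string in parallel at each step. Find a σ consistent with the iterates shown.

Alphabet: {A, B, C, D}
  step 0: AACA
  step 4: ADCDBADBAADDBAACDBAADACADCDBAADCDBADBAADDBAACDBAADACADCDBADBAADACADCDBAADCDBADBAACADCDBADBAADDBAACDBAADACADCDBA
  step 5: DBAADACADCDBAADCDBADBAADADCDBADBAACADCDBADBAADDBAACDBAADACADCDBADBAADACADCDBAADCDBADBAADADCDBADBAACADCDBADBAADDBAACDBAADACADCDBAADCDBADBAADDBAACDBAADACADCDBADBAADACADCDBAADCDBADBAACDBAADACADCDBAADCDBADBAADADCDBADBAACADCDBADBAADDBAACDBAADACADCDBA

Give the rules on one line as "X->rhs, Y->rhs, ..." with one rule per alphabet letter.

  step 4 ⇒ step 5: ADCDBADBAADDBAACDBAADACADCDBAADCDBADBAADDBAACDBAADACADCDBADBAADACADCDBAADCDBADBAACADCDBADBAADDBAACDBAADACADCDBA ⇒ DBA·AD·AC·AD·C·DBA·AD·C·DBA·DBA·AD·AD·C·DBA·DBA·AC·AD·C·DBA·DBA·AD·DBA·AC·DBA·AD·AC·AD·C·DBA·DBA·AD·AC·AD·C·DBA·AD·C·DBA·DBA·AD·AD·C·DBA·DBA·AC·AD·C·DBA·DBA·AD·DBA·AC·DBA·AD·AC·AD·C·DBA·AD·C·DBA·DBA·AD·DBA·AC·DBA·AD·AC·AD·C·DBA·DBA·AD·AC·AD·C·DBA·AD·C·DBA·DBA·AC·DBA·AD·AC·AD·C·DBA·AD·C·DBA·DBA·AD·AD·C·DBA·DBA·AC·AD·C·DBA·DBA·AD·DBA·AC·DBA·AD·AC·AD·C·DBA
    A ↦ DBA
    B ↦ C
    C ↦ AC
    D ↦ AD

A->DBA, B->C, C->AC, D->AD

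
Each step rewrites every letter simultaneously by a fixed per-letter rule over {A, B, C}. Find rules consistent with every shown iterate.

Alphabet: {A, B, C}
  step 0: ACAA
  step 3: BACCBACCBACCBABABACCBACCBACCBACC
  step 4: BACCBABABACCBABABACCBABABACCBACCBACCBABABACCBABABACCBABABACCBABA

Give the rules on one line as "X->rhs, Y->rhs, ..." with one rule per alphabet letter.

  step 3 ⇒ step 4: BACCBACCBACCBABABACCBACCBACCBACC ⇒ BA·CC·BA·BA·BA·CC·BA·BA·BA·CC·BA·BA·BA·CC·BA·CC·BA·CC·BA·BA·BA·CC·BA·BA·BA·CC·BA·BA·BA·CC·BA·BA
    A ↦ CC
    B ↦ BA
    C ↦ BA

A->CC, B->BA, C->BA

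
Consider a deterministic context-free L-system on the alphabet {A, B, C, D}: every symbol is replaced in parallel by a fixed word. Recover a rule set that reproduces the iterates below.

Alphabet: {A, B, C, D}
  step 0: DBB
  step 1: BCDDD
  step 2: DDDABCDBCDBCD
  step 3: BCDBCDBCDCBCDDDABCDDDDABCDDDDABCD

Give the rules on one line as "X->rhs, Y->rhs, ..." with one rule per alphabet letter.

A->CBC, B->D, C->DDA, D->BCD

  step 2 ⇒ step 3: DDDABCDBCDBCD ⇒ BCD·BCD·BCD·CBC·D·DDA·BCD·D·DDA·BCD·D·DDA·BCD
    A ↦ CBC
    B ↦ D
    C ↦ DDA
    D ↦ BCD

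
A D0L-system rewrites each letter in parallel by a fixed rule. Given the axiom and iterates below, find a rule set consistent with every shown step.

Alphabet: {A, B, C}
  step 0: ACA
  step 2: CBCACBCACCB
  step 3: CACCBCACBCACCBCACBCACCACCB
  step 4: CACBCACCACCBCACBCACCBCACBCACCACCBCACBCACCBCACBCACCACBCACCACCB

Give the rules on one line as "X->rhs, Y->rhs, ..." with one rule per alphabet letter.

  step 3 ⇒ step 4: CACCBCACBCACCBCACBCACCACCB ⇒ CAC·B·CAC·CAC·CB·CAC·B·CAC·CB·CAC·B·CAC·CAC·CB·CAC·B·CAC·CB·CAC·B·CAC·CAC·B·CAC·CAC·CB
    A ↦ B
    B ↦ CB
    C ↦ CAC

A->B, B->CB, C->CAC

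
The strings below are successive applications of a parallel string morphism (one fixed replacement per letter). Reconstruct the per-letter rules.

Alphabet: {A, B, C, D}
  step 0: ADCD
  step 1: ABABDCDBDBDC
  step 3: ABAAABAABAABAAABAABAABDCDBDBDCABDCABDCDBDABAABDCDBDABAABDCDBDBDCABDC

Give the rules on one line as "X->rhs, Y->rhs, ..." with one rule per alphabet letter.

  step 0 ⇒ step 1: ADCD ⇒ ABA·BDC·DBD·BDC
    A ↦ ABA
    C ↦ DBD
    D ↦ BDC
    B ↦ A  (constrained at step 1)

A->ABA, B->A, C->DBD, D->BDC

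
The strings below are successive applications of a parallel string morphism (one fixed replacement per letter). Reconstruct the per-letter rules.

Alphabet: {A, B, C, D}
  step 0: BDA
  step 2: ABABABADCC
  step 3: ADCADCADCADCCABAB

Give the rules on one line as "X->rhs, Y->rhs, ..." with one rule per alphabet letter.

  step 2 ⇒ step 3: ABABABADCC ⇒ AD·C·AD·C·AD·C·AD·CC·AB·AB
    A ↦ AD
    B ↦ C
    C ↦ AB
    D ↦ CC

A->AD, B->C, C->AB, D->CC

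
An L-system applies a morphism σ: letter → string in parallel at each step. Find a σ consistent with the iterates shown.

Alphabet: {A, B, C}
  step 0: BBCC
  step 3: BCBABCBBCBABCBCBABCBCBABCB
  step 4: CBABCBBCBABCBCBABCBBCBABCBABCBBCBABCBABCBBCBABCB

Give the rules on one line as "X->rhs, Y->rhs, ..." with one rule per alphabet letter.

  step 3 ⇒ step 4: BCBABCBBCBABCBCBABCBCBABCB ⇒ CB·AB·CB·B·CB·AB·CB·CB·AB·CB·B·CB·AB·CB·AB·CB·B·CB·AB·CB·AB·CB·B·CB·AB·CB
    A ↦ B
    B ↦ CB
    C ↦ AB

A->B, B->CB, C->AB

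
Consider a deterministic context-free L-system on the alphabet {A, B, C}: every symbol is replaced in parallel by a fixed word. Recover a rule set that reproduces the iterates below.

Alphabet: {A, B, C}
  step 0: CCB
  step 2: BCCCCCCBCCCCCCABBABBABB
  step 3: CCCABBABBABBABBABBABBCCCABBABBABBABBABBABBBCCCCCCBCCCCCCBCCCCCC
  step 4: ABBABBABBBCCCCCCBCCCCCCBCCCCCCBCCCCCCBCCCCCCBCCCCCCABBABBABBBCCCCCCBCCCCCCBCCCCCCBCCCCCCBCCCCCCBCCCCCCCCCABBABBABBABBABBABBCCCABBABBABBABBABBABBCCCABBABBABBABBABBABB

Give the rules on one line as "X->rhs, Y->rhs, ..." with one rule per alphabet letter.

A->B, B->CCC, C->ABB

  step 3 ⇒ step 4: CCCABBABBABBABBABBABBCCCABBABBABBABBABBABBBCCCCCCBCCCCCCBCCCCCC ⇒ ABB·ABB·ABB·B·CCC·CCC·B·CCC·CCC·B·CCC·CCC·B·CCC·CCC·B·CCC·CCC·B·CCC·CCC·ABB·ABB·ABB·B·CCC·CCC·B·CCC·CCC·B·CCC·CCC·B·CCC·CCC·B·CCC·CCC·B·CCC·CCC·CCC·ABB·ABB·ABB·ABB·ABB·ABB·CCC·ABB·ABB·ABB·ABB·ABB·ABB·CCC·ABB·ABB·ABB·ABB·ABB·ABB
    A ↦ B
    B ↦ CCC
    C ↦ ABB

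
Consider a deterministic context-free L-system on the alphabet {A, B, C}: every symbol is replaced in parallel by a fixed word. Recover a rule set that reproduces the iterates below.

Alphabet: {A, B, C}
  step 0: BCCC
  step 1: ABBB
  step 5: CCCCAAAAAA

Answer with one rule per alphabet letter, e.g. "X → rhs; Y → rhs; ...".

  step 0 ⇒ step 1: BCCC ⇒ A·B·B·B
    B ↦ A
    C ↦ B
    A ↦ CC  (constrained at step 1)

A->CC, B->A, C->B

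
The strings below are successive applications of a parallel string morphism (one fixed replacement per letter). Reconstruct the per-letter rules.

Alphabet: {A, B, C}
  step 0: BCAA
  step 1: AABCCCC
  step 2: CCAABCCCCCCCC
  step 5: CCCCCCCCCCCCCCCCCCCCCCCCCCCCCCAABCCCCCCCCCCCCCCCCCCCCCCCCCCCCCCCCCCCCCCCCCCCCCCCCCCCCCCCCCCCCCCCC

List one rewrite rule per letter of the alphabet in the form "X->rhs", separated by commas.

  step 1 ⇒ step 2: AABCCCC ⇒ C·C·AAB·CC·CC·CC·CC
    A ↦ C
    B ↦ AAB
    C ↦ CC

A->C, B->AAB, C->CC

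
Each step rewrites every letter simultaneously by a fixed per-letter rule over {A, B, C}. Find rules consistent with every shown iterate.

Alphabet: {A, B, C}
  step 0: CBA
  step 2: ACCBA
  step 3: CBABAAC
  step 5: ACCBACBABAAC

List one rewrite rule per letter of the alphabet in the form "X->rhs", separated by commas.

  step 2 ⇒ step 3: ACCBA ⇒ C·BA·BA·A·C
    A ↦ C
    B ↦ A
    C ↦ BA

A->C, B->A, C->BA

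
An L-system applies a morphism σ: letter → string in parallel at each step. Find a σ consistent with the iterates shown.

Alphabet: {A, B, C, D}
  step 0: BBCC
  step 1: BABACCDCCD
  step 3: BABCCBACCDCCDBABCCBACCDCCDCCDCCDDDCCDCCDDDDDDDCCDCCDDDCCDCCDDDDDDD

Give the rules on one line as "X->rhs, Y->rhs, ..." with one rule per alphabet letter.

  step 0 ⇒ step 1: BBCC ⇒ BA·BA·CCD·CCD
    B ↦ BA
    C ↦ CCD
    A ↦ BCC  (constrained at step 1)
    D ↦ DD  (constrained at step 1)

A->BCC, B->BA, C->CCD, D->DD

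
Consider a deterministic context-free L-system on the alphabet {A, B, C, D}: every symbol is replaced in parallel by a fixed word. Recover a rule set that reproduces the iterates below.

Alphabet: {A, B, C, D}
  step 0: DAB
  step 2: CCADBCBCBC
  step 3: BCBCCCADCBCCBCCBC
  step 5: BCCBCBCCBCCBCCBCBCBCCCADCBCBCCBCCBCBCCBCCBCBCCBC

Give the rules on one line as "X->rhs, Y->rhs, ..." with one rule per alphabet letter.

A->CC, B->C, C->BC, D->AD

  step 2 ⇒ step 3: CCADBCBCBC ⇒ BC·BC·CC·AD·C·BC·C·BC·C·BC
    A ↦ CC
    B ↦ C
    C ↦ BC
    D ↦ AD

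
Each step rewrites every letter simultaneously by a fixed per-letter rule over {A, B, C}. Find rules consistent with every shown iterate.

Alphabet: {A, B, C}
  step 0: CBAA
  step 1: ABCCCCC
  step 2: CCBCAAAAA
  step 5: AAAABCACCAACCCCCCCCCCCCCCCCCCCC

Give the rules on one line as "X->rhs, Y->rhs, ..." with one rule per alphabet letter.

  step 1 ⇒ step 2: ABCCCCC ⇒ CC·BC·A·A·A·A·A
    A ↦ CC
    B ↦ BC
    C ↦ A

A->CC, B->BC, C->A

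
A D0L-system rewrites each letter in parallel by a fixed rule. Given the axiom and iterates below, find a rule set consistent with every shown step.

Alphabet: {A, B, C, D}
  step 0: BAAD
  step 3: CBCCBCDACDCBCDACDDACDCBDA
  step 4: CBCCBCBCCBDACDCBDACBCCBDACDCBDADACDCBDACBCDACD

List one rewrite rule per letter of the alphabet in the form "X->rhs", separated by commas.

  step 3 ⇒ step 4: CBCCBCDACDCBCDACDDACDCBDA ⇒ CB·C·CB·CB·C·CB·DA·CD·CB·DA·CB·C·CB·DA·CD·CB·DA·DA·CD·CB·DA·CB·C·DA·CD
    A ↦ CD
    B ↦ C
    C ↦ CB
    D ↦ DA

A->CD, B->C, C->CB, D->DA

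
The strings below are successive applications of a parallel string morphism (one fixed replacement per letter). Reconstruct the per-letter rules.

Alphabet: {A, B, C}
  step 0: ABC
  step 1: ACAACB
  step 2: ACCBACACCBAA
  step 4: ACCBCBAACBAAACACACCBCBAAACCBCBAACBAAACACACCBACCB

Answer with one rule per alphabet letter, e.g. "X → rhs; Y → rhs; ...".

  step 1 ⇒ step 2: ACAACB ⇒ AC·CB·AC·AC·CB·AA
    A ↦ AC
    B ↦ AA
    C ↦ CB

A->AC, B->AA, C->CB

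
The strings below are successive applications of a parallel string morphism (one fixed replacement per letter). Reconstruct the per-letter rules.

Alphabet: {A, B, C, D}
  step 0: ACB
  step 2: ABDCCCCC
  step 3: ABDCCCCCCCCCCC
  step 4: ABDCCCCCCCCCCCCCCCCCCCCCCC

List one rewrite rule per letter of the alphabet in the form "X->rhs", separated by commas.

  step 3 ⇒ step 4: ABDCCCCCCCCCCC ⇒ AB·D·C·CC·CC·CC·CC·CC·CC·CC·CC·CC·CC·CC
    A ↦ AB
    B ↦ D
    C ↦ CC
    D ↦ C

A->AB, B->D, C->CC, D->C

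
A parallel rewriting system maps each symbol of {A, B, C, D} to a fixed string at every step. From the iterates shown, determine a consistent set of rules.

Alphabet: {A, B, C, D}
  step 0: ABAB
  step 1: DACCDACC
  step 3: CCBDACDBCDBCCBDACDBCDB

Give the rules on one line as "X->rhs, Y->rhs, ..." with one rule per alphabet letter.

A->DA, B->CC, C->CD, D->B

  step 0 ⇒ step 1: ABAB ⇒ DA·CC·DA·CC
    A ↦ DA
    B ↦ CC
    C ↦ CD  (constrained at step 1)
    D ↦ B  (constrained at step 1)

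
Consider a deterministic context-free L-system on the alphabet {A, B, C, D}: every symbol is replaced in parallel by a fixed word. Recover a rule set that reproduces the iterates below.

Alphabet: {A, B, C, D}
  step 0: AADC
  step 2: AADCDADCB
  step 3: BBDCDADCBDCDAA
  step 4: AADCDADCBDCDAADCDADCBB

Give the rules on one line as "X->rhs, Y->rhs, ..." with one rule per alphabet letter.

  step 3 ⇒ step 4: BBDCDADCBDCDAA ⇒ A·A·DC·DA·DC·B·DC·DA·A·DC·DA·DC·B·B
    A ↦ B
    B ↦ A
    C ↦ DA
    D ↦ DC

A->B, B->A, C->DA, D->DC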